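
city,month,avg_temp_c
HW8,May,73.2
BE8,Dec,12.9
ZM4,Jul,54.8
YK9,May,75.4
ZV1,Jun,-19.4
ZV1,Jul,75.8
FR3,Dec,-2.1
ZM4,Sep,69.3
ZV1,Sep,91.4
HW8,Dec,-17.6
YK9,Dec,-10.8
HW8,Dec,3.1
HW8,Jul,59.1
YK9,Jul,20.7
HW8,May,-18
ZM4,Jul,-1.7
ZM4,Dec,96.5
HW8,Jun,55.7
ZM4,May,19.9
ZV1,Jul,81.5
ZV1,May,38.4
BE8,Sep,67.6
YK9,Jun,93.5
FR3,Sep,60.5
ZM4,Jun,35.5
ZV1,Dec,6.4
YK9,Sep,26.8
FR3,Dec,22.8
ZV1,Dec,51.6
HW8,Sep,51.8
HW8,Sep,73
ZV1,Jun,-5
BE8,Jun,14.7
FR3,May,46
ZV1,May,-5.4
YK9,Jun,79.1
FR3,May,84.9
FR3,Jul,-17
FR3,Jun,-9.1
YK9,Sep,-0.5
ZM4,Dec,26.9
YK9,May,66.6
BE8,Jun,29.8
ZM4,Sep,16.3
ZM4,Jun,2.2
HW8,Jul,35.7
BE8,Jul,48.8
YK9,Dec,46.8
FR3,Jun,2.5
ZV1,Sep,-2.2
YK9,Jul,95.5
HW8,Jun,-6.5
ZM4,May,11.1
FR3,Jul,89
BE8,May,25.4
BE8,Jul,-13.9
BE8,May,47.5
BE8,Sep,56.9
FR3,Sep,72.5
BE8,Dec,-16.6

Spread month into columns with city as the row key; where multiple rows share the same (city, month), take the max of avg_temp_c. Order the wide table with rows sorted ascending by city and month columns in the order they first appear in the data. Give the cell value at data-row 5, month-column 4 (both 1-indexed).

With rows sorted ascending by city, row 5 is city=ZM4. month columns in first-appearance order: May, Dec, Jul, Jun, Sep; column 4 is Jun.
Long rows with city=ZM4, month=Jun: max(35.5, 2.2) = 35.5.

35.5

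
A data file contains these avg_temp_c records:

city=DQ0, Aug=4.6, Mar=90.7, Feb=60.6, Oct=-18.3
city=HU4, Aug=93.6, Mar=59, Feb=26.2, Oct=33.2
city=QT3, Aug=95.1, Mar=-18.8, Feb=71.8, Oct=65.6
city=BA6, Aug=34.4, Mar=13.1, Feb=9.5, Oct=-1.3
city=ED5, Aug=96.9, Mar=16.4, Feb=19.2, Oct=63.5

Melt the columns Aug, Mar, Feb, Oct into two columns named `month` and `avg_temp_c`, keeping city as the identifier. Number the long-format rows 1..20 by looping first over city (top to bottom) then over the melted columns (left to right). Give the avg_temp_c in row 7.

20 rows total (5 × 4). Row 7: index ⌊(7-1)/4⌋ = 1 into city → HU4; (7-1) mod 4 = 2 into the melted columns → Feb.
So row 7 is (HU4, Feb, 26.2); avg_temp_c = 26.2.

26.2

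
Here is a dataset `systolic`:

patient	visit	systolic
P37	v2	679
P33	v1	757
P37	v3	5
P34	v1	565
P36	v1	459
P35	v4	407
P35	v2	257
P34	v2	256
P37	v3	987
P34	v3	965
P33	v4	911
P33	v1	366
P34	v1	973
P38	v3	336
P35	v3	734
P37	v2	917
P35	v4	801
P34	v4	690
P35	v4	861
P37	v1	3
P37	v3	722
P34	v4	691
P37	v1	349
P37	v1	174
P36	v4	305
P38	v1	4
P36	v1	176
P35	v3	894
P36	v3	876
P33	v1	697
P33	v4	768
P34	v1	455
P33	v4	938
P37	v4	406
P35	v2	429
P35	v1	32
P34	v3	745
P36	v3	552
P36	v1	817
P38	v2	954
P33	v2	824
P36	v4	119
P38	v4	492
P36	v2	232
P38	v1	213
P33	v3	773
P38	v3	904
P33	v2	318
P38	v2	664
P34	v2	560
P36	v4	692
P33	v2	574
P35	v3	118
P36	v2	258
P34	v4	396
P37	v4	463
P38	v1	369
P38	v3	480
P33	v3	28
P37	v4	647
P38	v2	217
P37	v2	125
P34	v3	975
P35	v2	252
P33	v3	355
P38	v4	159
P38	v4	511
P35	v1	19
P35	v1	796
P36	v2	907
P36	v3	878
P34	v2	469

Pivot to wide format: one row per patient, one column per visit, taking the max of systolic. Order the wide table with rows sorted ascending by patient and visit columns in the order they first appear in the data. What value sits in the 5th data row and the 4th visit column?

647

With rows sorted ascending by patient, row 5 is patient=P37. visit columns in first-appearance order: v2, v1, v3, v4; column 4 is v4.
Long rows with patient=P37, visit=v4: max(406, 463, 647) = 647.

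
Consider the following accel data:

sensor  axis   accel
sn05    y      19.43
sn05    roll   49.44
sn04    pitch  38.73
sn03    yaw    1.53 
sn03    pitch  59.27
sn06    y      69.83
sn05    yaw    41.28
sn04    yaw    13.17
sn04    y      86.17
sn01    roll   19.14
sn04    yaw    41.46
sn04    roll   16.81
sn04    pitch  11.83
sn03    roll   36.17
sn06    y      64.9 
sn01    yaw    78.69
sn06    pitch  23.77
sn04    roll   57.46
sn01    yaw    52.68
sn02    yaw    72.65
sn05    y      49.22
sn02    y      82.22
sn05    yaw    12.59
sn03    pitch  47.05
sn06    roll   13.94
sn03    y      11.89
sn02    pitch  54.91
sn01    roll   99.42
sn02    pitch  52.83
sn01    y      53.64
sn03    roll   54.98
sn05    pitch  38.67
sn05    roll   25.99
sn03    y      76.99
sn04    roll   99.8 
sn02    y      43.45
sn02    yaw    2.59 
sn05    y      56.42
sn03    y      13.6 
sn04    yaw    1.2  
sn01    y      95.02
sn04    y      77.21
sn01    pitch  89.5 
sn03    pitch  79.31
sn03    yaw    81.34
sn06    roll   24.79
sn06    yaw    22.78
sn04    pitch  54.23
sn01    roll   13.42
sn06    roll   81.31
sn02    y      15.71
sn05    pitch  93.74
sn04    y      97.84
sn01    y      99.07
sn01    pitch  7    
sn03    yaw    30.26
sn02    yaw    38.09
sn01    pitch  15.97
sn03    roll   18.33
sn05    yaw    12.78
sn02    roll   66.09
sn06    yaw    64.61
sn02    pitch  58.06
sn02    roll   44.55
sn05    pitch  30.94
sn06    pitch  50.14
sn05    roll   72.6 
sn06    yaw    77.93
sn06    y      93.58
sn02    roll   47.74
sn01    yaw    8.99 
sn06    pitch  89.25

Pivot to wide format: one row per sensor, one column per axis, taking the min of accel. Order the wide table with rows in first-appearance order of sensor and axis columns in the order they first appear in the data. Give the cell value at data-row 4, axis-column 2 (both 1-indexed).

With rows in first-appearance order of sensor, row 4 is sensor=sn06. axis columns in first-appearance order: y, roll, pitch, yaw; column 2 is roll.
Long rows with sensor=sn06, axis=roll: min(13.94, 24.79, 81.31) = 13.94.

13.94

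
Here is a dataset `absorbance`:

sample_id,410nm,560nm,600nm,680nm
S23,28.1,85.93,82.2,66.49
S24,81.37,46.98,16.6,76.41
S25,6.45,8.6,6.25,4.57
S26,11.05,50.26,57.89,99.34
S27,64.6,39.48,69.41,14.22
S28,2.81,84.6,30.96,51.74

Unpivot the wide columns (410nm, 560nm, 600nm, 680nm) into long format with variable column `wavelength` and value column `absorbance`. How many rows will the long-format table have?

24

6 sample_id values × 4 melted columns = 24 rows.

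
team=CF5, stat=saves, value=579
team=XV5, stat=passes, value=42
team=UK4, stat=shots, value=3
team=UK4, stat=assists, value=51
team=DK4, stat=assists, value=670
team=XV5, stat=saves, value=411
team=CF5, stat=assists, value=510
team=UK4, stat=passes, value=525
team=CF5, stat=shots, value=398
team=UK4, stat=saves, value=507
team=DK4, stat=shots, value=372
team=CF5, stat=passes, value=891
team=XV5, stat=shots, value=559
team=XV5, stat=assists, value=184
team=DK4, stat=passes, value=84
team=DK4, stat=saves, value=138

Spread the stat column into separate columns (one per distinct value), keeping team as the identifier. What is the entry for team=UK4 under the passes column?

Wide layout: rows indexed by team, columns are the 4 distinct stat values (saves, passes, shots, assists).
Cell (team=UK4, stat=passes) draws from the long row where team=UK4 and stat=passes, which has value=525.

525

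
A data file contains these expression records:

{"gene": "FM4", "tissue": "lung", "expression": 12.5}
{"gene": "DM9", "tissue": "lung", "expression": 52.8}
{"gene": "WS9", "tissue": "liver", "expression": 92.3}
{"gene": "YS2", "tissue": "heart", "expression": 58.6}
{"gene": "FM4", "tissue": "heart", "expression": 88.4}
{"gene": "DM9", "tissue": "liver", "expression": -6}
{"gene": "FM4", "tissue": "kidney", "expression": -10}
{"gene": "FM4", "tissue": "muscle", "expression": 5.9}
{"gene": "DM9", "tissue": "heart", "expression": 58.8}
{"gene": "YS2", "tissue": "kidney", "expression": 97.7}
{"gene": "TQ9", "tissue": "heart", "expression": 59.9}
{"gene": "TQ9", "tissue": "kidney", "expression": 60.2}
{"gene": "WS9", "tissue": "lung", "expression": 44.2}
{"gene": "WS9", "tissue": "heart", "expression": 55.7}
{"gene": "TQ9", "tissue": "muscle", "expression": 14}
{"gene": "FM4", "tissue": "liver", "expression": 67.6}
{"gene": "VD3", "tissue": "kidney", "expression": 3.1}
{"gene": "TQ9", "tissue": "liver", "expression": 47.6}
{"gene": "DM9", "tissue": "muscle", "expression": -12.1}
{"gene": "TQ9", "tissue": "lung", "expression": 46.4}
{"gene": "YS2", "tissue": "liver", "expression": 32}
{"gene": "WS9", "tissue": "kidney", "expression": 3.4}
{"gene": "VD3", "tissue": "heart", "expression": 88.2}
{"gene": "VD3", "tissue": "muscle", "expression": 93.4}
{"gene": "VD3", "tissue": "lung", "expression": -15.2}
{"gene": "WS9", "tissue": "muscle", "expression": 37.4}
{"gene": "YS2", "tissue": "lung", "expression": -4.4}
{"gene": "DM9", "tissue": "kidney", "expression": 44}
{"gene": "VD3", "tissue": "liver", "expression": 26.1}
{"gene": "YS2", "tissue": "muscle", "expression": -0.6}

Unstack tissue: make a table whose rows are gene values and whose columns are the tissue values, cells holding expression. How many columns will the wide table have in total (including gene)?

1 column for gene plus 5 distinct tissue values → 6 columns.

6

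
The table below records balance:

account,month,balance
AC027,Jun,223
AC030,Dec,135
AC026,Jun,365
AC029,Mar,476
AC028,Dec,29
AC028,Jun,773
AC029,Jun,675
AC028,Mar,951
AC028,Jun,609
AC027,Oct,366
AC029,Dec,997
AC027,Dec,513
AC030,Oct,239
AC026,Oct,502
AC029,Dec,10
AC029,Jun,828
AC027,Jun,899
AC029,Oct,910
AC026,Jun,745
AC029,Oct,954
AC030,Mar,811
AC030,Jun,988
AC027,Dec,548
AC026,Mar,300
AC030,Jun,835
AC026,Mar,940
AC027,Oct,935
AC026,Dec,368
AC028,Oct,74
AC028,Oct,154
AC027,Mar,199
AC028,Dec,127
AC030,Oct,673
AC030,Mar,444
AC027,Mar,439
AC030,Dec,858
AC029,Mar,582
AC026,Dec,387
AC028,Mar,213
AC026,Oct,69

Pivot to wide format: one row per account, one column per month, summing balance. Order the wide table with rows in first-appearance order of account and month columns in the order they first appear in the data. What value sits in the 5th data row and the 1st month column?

With rows in first-appearance order of account, row 5 is account=AC028. month columns in first-appearance order: Jun, Dec, Mar, Oct; column 1 is Jun.
Long rows with account=AC028, month=Jun: 773 + 609 = 1382.

1382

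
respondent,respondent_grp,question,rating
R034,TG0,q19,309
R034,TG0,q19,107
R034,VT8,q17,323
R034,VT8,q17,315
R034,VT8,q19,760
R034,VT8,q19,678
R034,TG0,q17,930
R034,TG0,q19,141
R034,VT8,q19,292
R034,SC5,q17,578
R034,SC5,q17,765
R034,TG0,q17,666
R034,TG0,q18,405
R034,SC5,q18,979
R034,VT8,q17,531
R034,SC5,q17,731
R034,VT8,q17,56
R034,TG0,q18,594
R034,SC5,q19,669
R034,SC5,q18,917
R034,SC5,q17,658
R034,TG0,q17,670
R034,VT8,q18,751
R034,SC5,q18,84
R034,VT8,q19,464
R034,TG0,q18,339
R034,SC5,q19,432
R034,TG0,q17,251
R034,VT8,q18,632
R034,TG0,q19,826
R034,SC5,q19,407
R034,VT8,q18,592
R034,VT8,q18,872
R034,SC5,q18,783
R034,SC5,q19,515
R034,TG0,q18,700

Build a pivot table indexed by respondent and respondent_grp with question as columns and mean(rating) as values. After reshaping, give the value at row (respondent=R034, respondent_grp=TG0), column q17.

629.25

Rows with respondent=R034, respondent_grp=TG0 and question=q17: rating values are 930, 666, 670, 251.
(930 + 666 + 670 + 251) / 4 = 629.25.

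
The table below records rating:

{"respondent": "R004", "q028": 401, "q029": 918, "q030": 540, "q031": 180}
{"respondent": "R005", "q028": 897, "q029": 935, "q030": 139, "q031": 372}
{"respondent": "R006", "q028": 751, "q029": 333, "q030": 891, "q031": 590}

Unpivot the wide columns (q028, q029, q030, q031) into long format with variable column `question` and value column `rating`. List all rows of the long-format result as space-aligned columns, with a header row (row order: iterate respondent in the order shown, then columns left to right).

respondent  question  rating
R004        q028      401   
R004        q029      918   
R004        q030      540   
R004        q031      180   
R005        q028      897   
R005        q029      935   
R005        q030      139   
R005        q031      372   
R006        q028      751   
R006        q029      333   
R006        q030      891   
R006        q031      590   

Each (respondent, column) pair becomes one row: 3 × 4 = 12 rows.
For example, (R004, q028) → rating=401.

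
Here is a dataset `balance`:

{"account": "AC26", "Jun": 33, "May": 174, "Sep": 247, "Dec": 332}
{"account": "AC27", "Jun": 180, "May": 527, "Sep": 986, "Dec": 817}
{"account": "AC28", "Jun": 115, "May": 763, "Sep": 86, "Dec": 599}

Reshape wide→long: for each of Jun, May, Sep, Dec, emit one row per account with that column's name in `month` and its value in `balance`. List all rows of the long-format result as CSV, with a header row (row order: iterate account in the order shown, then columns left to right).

Each (account, column) pair becomes one row: 3 × 4 = 12 rows.
For example, (AC26, Jun) → balance=33.

account,month,balance
AC26,Jun,33
AC26,May,174
AC26,Sep,247
AC26,Dec,332
AC27,Jun,180
AC27,May,527
AC27,Sep,986
AC27,Dec,817
AC28,Jun,115
AC28,May,763
AC28,Sep,86
AC28,Dec,599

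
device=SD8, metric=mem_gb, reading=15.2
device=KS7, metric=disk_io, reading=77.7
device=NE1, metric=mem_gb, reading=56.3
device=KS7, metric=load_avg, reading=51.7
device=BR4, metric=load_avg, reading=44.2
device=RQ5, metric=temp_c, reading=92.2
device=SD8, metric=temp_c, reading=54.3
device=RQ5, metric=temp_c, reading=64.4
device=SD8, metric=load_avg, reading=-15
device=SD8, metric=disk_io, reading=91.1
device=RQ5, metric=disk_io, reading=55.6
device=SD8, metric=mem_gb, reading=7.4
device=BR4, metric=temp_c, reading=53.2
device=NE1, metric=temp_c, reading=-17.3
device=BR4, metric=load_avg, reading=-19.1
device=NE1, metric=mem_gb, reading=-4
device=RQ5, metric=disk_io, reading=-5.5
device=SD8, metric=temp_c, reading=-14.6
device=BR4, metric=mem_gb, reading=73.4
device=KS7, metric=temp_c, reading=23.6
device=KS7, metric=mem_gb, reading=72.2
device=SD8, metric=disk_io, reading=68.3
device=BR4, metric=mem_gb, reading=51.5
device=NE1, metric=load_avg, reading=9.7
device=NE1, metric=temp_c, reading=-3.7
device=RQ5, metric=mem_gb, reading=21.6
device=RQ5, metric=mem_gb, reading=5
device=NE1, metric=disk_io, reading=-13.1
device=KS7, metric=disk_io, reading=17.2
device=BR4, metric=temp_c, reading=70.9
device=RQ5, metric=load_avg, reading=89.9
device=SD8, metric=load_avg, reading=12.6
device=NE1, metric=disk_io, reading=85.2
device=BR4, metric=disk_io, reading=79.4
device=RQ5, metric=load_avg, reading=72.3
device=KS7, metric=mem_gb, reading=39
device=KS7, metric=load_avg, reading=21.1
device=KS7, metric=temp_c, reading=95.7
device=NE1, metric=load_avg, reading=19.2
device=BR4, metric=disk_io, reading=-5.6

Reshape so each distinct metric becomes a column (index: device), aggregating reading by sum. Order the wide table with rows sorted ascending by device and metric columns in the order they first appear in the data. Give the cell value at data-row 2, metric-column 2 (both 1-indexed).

With rows sorted ascending by device, row 2 is device=KS7. metric columns in first-appearance order: mem_gb, disk_io, load_avg, temp_c; column 2 is disk_io.
Long rows with device=KS7, metric=disk_io: 77.7 + 17.2 = 94.9.

94.9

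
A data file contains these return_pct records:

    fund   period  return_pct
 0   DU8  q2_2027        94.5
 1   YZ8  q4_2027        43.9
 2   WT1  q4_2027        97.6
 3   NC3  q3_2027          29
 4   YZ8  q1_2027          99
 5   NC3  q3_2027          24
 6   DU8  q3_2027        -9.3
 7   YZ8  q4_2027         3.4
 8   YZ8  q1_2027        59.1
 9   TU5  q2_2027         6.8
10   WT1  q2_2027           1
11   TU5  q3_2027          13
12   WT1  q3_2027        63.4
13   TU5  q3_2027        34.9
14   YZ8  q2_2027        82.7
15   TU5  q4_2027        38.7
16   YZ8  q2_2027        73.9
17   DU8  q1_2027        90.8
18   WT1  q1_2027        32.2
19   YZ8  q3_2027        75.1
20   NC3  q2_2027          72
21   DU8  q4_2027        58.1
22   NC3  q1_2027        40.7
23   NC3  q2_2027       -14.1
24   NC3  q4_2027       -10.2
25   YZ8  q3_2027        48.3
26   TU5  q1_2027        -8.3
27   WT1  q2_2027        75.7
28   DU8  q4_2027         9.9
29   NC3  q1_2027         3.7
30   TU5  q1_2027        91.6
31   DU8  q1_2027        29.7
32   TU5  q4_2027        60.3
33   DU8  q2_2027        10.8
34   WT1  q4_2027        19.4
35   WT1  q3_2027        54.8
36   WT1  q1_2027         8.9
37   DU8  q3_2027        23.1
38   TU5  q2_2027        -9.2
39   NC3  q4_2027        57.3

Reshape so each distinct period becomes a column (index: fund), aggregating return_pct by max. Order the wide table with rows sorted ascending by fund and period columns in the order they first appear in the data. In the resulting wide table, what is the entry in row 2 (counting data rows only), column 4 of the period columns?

40.7

With rows sorted ascending by fund, row 2 is fund=NC3. period columns in first-appearance order: q2_2027, q4_2027, q3_2027, q1_2027; column 4 is q1_2027.
Long rows with fund=NC3, period=q1_2027: max(40.7, 3.7) = 40.7.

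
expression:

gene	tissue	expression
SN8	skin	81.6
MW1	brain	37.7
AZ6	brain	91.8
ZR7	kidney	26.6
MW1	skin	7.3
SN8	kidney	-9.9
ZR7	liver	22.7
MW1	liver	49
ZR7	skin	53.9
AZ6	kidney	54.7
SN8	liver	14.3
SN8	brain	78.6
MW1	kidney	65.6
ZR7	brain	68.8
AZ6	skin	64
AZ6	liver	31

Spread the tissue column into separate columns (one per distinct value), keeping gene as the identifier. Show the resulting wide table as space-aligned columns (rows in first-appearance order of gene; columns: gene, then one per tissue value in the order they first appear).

gene  skin  brain  kidney  liver
SN8   81.6  78.6   -9.9    14.3 
MW1   7.3   37.7   65.6    49   
AZ6   64    91.8   54.7    31   
ZR7   53.9  68.8   26.6    22.7 

Columns: gene plus the 4 distinct tissue values (skin, brain, kidney, liver).
For example, row SN8 column skin takes expression=81.6 from the long row (SN8, skin).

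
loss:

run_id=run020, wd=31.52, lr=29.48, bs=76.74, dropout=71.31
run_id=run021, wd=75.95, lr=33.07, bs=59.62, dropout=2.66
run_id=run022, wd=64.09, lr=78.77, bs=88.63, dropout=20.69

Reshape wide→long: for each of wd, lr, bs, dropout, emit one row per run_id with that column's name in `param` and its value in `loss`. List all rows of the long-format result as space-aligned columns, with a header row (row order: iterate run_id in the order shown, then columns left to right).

Each (run_id, column) pair becomes one row: 3 × 4 = 12 rows.
For example, (run020, wd) → loss=31.52.

run_id  param    loss 
run020  wd       31.52
run020  lr       29.48
run020  bs       76.74
run020  dropout  71.31
run021  wd       75.95
run021  lr       33.07
run021  bs       59.62
run021  dropout  2.66 
run022  wd       64.09
run022  lr       78.77
run022  bs       88.63
run022  dropout  20.69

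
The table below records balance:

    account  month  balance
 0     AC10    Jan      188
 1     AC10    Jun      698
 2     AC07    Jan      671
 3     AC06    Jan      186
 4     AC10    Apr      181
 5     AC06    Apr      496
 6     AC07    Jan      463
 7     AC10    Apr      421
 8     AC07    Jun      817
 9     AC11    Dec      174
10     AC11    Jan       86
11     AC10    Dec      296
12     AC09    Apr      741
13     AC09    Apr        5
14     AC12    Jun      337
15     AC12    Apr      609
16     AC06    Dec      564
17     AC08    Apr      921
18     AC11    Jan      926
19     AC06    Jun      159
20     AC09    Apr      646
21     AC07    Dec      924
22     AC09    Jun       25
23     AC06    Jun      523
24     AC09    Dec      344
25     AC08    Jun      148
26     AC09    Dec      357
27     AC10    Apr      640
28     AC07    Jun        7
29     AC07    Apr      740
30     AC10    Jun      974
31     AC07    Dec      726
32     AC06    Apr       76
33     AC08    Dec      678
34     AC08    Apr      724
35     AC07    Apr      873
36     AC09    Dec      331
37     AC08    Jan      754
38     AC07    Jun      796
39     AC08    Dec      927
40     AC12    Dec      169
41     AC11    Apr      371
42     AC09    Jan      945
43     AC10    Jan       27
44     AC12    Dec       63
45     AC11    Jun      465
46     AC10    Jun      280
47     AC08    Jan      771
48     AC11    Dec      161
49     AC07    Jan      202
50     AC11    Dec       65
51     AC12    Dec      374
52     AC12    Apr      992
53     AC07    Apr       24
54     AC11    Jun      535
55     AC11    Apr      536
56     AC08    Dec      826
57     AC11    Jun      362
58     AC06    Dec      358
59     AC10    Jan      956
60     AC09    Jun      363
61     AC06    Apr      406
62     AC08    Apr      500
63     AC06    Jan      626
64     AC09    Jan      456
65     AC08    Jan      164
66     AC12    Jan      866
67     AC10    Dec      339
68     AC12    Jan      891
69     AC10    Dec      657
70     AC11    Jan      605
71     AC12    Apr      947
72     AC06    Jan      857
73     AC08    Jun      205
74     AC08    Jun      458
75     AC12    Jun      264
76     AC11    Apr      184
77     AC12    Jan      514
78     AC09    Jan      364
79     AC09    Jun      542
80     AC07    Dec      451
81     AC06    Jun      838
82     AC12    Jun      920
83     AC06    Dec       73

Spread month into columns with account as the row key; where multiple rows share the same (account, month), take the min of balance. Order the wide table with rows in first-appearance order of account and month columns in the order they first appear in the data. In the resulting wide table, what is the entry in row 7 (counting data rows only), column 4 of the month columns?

678

With rows in first-appearance order of account, row 7 is account=AC08. month columns in first-appearance order: Jan, Jun, Apr, Dec; column 4 is Dec.
Long rows with account=AC08, month=Dec: min(678, 927, 826) = 678.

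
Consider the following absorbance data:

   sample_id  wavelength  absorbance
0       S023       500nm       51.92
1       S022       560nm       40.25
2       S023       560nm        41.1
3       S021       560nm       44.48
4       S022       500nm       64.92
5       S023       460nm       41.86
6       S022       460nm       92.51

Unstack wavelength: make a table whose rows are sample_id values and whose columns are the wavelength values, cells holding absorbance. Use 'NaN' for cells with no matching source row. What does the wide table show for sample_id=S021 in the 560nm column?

The long row with sample_id=S021, wavelength=560nm has absorbance=44.48.

44.48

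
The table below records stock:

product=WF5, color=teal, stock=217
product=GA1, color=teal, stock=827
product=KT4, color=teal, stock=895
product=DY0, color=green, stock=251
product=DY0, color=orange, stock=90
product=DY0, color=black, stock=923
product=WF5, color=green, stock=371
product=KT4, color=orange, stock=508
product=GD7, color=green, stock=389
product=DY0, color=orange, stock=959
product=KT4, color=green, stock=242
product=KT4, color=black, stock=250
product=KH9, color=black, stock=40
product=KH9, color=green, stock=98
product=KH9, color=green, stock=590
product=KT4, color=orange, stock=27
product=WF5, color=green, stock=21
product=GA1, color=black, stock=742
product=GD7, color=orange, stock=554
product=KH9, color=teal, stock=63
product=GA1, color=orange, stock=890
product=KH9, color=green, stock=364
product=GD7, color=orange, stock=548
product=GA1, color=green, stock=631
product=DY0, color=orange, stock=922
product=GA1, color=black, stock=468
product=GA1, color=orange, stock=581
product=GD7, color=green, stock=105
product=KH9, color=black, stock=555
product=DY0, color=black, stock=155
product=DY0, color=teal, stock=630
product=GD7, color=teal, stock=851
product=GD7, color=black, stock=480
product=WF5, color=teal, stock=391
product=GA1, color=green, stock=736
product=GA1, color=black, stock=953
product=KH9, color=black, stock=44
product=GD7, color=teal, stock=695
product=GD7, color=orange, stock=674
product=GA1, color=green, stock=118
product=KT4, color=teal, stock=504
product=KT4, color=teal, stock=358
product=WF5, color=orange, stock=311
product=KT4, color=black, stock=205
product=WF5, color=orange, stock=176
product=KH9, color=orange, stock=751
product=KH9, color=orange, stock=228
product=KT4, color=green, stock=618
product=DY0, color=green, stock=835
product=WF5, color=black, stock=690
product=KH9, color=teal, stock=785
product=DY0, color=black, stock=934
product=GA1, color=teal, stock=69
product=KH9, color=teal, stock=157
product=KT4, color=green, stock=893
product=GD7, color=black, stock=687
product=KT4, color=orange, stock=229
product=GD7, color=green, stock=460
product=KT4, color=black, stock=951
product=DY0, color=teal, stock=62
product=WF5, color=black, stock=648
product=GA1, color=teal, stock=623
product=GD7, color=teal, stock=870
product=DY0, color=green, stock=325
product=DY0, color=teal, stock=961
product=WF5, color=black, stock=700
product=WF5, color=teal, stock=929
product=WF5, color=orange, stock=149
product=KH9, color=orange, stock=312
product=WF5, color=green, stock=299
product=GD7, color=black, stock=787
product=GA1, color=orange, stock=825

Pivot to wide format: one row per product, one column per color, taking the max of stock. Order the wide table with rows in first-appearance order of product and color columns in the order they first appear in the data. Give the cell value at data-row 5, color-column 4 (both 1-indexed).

With rows in first-appearance order of product, row 5 is product=GD7. color columns in first-appearance order: teal, green, orange, black; column 4 is black.
Long rows with product=GD7, color=black: max(480, 687, 787) = 787.

787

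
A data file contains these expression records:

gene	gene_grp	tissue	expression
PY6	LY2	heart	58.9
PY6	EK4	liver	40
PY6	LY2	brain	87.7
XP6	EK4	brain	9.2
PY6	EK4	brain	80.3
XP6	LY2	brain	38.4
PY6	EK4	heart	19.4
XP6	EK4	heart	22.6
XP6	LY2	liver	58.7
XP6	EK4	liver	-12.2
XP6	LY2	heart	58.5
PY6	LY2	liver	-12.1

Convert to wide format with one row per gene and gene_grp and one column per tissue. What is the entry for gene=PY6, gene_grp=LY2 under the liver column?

Wide layout: rows indexed by gene and gene_grp, columns are the 3 distinct tissue values (heart, liver, brain).
Cell (gene=PY6, gene_grp=LY2, tissue=liver) draws from the long row where gene=PY6, gene_grp=LY2 and tissue=liver, which has expression=-12.1.

-12.1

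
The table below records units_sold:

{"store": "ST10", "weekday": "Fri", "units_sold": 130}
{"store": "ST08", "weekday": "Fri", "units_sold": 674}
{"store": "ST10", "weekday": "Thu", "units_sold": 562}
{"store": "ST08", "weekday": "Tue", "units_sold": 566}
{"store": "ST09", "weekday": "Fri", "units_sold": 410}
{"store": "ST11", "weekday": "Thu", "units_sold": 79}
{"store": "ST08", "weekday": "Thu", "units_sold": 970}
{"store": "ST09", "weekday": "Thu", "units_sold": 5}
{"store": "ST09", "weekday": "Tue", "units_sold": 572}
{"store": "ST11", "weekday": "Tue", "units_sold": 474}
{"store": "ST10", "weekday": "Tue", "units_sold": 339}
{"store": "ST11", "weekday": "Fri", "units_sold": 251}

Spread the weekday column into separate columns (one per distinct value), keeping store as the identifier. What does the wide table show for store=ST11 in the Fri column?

251

Wide layout: rows indexed by store, columns are the 3 distinct weekday values (Fri, Thu, Tue).
Cell (store=ST11, weekday=Fri) draws from the long row where store=ST11 and weekday=Fri, which has units_sold=251.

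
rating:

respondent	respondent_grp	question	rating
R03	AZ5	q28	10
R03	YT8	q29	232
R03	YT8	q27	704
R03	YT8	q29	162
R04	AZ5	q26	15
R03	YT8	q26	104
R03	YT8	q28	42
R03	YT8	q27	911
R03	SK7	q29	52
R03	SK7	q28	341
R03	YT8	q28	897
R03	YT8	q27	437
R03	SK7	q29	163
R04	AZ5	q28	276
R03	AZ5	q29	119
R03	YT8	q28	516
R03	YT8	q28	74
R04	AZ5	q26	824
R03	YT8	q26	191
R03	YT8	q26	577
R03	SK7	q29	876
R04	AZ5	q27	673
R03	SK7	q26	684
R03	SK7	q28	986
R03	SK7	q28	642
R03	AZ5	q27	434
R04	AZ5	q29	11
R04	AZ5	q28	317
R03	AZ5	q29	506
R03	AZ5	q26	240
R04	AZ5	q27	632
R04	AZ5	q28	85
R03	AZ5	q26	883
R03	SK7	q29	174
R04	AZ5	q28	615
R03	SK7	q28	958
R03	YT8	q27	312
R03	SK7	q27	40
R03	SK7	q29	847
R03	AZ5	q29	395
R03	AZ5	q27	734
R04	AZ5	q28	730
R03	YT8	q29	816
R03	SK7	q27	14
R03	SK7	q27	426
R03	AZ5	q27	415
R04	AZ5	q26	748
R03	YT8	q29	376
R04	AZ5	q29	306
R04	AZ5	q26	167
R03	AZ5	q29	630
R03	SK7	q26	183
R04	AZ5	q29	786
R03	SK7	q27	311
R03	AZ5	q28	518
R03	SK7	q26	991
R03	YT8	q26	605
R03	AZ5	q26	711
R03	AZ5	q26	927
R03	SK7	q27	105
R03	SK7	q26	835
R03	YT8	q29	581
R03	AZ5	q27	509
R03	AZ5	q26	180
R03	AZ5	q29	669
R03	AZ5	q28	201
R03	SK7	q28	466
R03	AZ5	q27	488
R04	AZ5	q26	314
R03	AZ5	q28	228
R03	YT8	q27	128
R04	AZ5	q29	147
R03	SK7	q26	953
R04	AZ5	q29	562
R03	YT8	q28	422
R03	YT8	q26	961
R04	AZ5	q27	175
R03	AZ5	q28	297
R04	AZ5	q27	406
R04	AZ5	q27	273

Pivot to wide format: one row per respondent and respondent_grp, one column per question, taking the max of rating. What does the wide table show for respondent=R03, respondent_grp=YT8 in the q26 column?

Rows with respondent=R03, respondent_grp=YT8 and question=q26: rating values are 104, 191, 577, 605, 961.
max(104, 191, 577, 605, 961) = 961.

961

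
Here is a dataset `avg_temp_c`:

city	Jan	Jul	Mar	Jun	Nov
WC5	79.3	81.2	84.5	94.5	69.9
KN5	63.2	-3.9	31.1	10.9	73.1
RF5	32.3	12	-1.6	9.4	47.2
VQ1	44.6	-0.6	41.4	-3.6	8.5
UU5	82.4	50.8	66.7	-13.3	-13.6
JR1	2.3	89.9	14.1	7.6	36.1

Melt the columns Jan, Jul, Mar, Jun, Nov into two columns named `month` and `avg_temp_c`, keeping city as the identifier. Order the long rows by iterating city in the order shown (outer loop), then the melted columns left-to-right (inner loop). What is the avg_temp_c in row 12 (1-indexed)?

30 rows total (6 × 5). Row 12: index ⌊(12-1)/5⌋ = 2 into city → RF5; (12-1) mod 5 = 1 into the melted columns → Jul.
So row 12 is (RF5, Jul, 12); avg_temp_c = 12.

12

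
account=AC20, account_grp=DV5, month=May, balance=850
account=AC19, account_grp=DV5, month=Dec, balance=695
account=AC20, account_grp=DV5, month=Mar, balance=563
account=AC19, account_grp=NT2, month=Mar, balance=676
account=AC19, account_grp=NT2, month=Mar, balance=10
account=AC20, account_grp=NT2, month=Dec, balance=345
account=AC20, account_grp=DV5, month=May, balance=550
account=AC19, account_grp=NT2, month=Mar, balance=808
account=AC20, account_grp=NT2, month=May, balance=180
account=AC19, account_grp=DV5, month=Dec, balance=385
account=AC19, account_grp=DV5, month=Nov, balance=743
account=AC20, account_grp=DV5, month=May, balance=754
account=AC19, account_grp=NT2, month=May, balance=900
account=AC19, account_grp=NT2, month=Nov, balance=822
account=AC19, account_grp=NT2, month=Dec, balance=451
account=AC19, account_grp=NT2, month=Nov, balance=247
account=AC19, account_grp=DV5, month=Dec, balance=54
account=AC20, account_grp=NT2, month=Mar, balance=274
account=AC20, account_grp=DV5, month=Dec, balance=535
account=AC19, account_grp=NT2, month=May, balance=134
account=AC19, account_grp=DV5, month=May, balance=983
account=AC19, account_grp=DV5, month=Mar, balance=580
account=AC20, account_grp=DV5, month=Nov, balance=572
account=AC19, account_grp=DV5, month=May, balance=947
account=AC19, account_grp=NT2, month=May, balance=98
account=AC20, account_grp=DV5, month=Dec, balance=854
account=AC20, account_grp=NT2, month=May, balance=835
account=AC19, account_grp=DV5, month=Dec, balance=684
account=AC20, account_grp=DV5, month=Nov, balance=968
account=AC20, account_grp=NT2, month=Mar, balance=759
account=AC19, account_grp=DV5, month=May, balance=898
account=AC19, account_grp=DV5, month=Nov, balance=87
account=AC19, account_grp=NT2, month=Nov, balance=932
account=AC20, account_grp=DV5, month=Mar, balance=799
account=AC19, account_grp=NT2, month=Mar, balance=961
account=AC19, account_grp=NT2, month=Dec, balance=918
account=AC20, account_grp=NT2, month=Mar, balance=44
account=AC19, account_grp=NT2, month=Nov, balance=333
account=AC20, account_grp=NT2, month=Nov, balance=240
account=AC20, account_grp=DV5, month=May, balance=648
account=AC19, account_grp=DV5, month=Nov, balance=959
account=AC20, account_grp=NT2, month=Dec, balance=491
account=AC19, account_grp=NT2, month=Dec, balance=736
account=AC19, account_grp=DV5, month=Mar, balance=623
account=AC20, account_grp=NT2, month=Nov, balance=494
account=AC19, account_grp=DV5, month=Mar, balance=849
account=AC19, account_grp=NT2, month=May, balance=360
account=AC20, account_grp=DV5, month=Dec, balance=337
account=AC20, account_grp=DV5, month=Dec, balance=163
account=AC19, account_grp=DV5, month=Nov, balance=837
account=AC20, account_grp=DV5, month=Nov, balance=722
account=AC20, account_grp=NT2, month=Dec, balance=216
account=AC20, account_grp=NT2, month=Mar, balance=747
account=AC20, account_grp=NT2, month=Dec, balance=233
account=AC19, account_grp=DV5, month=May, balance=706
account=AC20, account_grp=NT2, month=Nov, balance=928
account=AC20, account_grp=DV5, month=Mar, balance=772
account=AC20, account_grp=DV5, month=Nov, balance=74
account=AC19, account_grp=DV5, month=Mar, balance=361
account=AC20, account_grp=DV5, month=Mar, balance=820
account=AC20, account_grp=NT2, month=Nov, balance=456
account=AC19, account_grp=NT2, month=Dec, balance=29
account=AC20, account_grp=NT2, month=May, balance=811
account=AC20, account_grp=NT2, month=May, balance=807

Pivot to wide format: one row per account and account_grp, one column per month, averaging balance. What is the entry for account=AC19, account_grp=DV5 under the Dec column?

454.50

Rows with account=AC19, account_grp=DV5 and month=Dec: balance values are 695, 385, 54, 684.
(695 + 385 + 54 + 684) / 4 = 454.50.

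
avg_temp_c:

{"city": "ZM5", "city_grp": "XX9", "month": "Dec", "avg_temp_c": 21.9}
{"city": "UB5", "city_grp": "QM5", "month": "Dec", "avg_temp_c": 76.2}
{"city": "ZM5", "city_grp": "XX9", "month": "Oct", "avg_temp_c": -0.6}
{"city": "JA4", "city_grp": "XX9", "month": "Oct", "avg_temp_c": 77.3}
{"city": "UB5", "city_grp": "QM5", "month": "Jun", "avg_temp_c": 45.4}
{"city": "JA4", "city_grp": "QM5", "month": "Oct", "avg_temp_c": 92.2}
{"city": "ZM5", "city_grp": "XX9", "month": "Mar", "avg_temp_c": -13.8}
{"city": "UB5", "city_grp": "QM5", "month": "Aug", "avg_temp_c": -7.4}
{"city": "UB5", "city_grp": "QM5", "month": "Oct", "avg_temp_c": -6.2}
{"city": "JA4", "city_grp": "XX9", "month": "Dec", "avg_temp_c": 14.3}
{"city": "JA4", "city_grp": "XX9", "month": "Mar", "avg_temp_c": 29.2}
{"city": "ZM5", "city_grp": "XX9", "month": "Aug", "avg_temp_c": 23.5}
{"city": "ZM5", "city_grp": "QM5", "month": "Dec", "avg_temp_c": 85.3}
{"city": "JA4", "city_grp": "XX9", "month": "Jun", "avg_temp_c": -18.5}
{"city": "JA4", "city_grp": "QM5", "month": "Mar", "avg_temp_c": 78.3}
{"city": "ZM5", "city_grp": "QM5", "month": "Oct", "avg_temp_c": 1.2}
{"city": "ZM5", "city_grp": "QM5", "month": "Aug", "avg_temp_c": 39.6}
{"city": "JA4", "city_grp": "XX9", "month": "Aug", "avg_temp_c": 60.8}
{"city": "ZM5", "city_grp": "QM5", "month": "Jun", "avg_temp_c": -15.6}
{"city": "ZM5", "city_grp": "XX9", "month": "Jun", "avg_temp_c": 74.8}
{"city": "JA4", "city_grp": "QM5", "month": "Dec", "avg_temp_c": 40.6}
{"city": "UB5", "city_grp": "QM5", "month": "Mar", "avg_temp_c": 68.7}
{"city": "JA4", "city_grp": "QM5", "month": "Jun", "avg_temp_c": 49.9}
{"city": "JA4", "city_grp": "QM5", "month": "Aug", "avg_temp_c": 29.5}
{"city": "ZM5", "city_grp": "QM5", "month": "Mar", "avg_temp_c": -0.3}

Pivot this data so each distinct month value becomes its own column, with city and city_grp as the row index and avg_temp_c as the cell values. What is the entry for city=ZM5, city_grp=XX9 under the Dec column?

Wide layout: rows indexed by city and city_grp, columns are the 5 distinct month values (Dec, Oct, Jun, Mar, Aug).
Cell (city=ZM5, city_grp=XX9, month=Dec) draws from the long row where city=ZM5, city_grp=XX9 and month=Dec, which has avg_temp_c=21.9.

21.9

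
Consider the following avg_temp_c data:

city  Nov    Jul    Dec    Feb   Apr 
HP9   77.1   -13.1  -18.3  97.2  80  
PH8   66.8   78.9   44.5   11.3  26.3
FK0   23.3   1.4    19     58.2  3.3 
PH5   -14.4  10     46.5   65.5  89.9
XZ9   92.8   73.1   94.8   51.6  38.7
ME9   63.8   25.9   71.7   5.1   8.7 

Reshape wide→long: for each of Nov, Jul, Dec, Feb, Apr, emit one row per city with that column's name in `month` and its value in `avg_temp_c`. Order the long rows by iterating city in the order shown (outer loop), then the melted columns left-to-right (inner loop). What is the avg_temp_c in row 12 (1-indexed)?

1.4

30 rows total (6 × 5). Row 12: index ⌊(12-1)/5⌋ = 2 into city → FK0; (12-1) mod 5 = 1 into the melted columns → Jul.
So row 12 is (FK0, Jul, 1.4); avg_temp_c = 1.4.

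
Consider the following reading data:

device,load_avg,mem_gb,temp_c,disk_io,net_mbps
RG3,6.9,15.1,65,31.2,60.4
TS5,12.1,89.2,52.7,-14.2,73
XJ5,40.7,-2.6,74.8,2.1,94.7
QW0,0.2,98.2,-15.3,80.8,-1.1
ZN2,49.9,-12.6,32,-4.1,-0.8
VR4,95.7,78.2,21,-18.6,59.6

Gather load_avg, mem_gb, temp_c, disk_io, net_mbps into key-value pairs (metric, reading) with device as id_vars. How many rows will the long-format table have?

6 device values × 5 melted columns = 30 rows.

30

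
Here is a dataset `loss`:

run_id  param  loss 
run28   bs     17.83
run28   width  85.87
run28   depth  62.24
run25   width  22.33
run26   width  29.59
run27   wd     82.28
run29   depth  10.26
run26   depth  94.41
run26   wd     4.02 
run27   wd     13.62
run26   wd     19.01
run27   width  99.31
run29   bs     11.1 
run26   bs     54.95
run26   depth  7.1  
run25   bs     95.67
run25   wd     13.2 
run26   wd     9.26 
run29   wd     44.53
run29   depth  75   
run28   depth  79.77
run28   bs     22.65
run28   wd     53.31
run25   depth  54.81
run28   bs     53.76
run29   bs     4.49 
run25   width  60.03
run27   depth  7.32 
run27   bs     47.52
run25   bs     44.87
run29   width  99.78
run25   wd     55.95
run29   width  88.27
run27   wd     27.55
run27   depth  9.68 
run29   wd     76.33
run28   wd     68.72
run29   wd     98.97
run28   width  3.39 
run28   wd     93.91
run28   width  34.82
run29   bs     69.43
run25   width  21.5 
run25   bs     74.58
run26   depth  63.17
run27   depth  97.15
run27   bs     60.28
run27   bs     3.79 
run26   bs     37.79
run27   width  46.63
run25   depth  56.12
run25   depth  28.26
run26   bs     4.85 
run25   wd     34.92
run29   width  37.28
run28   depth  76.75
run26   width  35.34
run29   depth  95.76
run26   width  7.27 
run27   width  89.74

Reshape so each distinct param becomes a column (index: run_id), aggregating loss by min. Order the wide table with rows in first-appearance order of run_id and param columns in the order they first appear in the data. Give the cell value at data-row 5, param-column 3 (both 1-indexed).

10.26

With rows in first-appearance order of run_id, row 5 is run_id=run29. param columns in first-appearance order: bs, width, depth, wd; column 3 is depth.
Long rows with run_id=run29, param=depth: min(10.26, 75, 95.76) = 10.26.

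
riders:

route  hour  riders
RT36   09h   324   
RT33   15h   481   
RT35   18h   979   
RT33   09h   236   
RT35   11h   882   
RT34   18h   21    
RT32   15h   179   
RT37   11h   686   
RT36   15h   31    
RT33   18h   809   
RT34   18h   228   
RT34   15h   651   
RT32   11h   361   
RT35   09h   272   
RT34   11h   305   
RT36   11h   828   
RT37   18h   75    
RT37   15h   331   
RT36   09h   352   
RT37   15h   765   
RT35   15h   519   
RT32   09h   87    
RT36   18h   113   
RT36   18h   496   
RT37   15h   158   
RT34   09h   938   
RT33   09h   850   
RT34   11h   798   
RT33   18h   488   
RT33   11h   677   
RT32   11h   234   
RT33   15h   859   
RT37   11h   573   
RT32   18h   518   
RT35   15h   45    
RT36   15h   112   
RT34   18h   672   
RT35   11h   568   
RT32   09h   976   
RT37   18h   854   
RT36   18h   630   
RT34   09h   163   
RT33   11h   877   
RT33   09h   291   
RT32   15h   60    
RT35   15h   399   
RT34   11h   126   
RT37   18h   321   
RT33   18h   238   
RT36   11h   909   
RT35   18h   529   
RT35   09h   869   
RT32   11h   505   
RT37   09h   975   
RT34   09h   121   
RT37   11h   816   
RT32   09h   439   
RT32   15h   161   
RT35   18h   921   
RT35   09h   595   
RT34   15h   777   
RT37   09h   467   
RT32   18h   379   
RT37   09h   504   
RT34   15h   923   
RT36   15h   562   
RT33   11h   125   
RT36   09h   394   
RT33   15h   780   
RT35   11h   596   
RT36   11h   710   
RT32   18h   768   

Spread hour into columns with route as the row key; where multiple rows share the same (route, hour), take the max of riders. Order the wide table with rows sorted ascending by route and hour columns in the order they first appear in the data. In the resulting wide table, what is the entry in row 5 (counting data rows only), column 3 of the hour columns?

With rows sorted ascending by route, row 5 is route=RT36. hour columns in first-appearance order: 09h, 15h, 18h, 11h; column 3 is 18h.
Long rows with route=RT36, hour=18h: max(113, 496, 630) = 630.

630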